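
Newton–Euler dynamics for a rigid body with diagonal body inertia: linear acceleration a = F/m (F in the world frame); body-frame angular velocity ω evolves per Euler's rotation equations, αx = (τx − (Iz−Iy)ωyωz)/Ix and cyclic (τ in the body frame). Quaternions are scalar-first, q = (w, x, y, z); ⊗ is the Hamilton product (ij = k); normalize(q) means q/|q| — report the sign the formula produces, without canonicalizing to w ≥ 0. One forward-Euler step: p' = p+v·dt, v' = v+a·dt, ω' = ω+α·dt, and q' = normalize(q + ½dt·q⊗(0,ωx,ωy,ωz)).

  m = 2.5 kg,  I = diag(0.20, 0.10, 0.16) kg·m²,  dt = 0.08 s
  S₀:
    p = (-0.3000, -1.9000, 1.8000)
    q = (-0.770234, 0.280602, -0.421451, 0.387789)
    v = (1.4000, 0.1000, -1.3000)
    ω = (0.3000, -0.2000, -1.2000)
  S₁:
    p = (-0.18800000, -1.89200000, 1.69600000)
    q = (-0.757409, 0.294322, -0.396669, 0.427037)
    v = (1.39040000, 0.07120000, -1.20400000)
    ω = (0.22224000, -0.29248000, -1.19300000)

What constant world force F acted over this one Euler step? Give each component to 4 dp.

Δv = v₁−v₀ = (-0.00960000, -0.02880000, 0.09600000)
applied force F = (-0.3000, -0.9000, 3.0000)

F = (-0.3000, -0.9000, 3.0000)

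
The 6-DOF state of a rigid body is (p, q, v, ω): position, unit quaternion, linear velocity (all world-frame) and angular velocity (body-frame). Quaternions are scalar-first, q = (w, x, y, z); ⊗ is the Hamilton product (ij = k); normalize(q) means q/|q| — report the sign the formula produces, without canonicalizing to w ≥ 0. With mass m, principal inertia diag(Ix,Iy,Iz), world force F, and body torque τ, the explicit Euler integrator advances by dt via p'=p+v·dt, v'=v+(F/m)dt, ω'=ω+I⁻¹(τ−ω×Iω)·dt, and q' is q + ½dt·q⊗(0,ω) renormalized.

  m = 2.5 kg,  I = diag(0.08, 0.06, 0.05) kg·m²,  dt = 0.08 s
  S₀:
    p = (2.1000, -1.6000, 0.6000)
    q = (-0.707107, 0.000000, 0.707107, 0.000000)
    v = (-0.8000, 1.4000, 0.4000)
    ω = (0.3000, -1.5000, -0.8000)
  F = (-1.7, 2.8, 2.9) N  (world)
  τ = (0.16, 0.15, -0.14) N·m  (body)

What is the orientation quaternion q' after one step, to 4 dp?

q⊗(0,ω) = (1.0606605, -0.7778177, 1.0606605, 0.3535535)
q + ½dt·q⊗(0,ω), renormalized = (-0.6631, -0.0310, 0.7478, 0.0141)

q' = (-0.6631, -0.0310, 0.7478, 0.0141)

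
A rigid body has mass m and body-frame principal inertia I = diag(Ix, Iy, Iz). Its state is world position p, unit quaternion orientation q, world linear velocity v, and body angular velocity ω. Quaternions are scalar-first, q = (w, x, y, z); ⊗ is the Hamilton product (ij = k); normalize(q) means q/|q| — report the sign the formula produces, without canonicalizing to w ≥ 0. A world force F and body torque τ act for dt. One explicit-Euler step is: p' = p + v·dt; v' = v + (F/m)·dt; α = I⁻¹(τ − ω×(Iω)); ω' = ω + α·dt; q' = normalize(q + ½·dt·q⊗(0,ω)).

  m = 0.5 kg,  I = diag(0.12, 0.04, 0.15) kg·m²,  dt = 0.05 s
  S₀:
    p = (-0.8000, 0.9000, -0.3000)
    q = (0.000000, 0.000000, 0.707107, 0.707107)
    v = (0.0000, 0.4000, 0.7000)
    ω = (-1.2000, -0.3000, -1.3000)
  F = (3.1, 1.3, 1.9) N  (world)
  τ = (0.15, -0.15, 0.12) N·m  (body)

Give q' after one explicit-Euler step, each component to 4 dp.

q' = (0.0283, -0.0177, 0.6852, 0.7276)

2q̇ = q⊗(0,ω) = (1.1313712, -0.7071070, -0.8485284, 0.8485284)
updated quaternion q' = (0.0283, -0.0177, 0.6852, 0.7276)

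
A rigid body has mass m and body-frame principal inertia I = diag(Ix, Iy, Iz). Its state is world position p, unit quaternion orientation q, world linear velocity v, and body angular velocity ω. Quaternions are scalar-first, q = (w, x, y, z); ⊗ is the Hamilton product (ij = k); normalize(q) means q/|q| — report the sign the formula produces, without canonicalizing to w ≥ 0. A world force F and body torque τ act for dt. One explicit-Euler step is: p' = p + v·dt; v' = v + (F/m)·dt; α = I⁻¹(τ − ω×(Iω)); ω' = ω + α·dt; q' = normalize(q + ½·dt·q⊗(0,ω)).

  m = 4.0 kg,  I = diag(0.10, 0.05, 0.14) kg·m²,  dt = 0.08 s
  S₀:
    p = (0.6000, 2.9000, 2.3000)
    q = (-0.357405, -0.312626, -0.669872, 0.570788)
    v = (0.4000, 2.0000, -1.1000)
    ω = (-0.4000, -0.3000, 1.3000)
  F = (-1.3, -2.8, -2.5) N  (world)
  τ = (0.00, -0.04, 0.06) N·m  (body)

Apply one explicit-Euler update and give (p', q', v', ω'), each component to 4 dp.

linear accel F/m = (-0.3250, -0.7000, -0.6250)
new position p' = (0.6320, 3.0600, 2.2120)
v' = v + a·dt = (0.3740, 1.9440, -1.1500)
gyro term ω×Iω = (-0.0351, 0.0208, -0.0060)
α = I⁻¹(τ − ω×Iω) = (0.3510, -1.2160, 0.4714)
ω + α·dt = (-0.3719, -0.3973, 1.3377)
2q̇ = q⊗(0,ω) = (-1.0680364, -0.5566352, 0.2853201, -0.6387875)
updated quaternion q' = (-0.3995, -0.3344, -0.6574, 0.5444)

p' = (0.6320, 3.0600, 2.2120)
q' = (-0.3995, -0.3344, -0.6574, 0.5444)
v' = (0.3740, 1.9440, -1.1500)
ω' = (-0.3719, -0.3973, 1.3377)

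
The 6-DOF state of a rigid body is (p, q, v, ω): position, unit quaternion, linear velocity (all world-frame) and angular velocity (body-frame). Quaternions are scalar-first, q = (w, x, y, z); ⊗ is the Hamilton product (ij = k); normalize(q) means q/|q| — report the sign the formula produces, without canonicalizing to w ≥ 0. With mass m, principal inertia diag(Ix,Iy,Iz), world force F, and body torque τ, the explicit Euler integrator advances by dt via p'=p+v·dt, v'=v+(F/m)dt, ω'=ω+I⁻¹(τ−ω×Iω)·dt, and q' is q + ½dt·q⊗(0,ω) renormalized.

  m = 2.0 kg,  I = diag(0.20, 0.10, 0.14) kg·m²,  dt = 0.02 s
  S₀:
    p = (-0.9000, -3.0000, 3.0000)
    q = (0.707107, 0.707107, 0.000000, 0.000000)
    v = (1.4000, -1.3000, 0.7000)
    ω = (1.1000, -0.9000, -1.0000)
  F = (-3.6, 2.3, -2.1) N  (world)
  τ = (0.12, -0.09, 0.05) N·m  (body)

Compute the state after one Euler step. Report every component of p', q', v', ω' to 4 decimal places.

precession coupling ω×(Iω) = (0.0360, -0.0660, 0.0990)
(τ − ω×Iω)/I = (0.4200, -0.2400, -0.3500)
ω' = ω + α·dt = (1.1084, -0.9048, -1.0070)
2q̇ = q⊗(0,ω) = (-0.7778177, 0.7778177, 0.0707107, -1.3435033)
q + ½dt·q⊗(0,ω), renormalized = (0.6992, 0.7148, 0.0007, -0.0134)
new position p' = (-0.8720, -3.0260, 3.0140)
new velocity v' = (1.3640, -1.2770, 0.6790)

p' = (-0.8720, -3.0260, 3.0140)
q' = (0.6992, 0.7148, 0.0007, -0.0134)
v' = (1.3640, -1.2770, 0.6790)
ω' = (1.1084, -0.9048, -1.0070)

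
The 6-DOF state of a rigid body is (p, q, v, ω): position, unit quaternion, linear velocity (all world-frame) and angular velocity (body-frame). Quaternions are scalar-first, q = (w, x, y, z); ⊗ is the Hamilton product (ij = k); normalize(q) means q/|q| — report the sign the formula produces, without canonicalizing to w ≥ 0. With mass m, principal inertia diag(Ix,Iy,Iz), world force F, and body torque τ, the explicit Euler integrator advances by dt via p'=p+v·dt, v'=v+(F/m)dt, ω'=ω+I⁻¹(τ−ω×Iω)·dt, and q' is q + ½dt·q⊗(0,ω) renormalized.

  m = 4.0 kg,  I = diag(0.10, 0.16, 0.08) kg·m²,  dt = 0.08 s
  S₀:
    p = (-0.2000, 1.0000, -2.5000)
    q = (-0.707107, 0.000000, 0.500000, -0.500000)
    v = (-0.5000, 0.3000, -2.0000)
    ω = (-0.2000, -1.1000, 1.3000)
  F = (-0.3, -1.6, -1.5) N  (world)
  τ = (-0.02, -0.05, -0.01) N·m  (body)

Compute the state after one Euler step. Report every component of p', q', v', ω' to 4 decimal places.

a = F/m = (-0.0750, -0.4000, -0.3750)
p' = p + v·dt = (-0.2400, 1.0240, -2.6600)
v' = v + a·dt = (-0.5060, 0.2680, -2.0300)
ω×(Iω) gyroscopic = (0.1144, -0.0052, 0.0132)
α = I⁻¹(τ − ω×Iω) = (-1.3440, -0.2800, -0.2900)
new body rate ω' = (-0.3075, -1.1224, 1.2768)
Hamilton product q⊗(0,ω) = (1.2000000, 0.2414214, 0.8778177, -0.8192391)
updated quaternion q' = (-0.6576, 0.0096, 0.5339, -0.5315)

p' = (-0.2400, 1.0240, -2.6600)
q' = (-0.6576, 0.0096, 0.5339, -0.5315)
v' = (-0.5060, 0.2680, -2.0300)
ω' = (-0.3075, -1.1224, 1.2768)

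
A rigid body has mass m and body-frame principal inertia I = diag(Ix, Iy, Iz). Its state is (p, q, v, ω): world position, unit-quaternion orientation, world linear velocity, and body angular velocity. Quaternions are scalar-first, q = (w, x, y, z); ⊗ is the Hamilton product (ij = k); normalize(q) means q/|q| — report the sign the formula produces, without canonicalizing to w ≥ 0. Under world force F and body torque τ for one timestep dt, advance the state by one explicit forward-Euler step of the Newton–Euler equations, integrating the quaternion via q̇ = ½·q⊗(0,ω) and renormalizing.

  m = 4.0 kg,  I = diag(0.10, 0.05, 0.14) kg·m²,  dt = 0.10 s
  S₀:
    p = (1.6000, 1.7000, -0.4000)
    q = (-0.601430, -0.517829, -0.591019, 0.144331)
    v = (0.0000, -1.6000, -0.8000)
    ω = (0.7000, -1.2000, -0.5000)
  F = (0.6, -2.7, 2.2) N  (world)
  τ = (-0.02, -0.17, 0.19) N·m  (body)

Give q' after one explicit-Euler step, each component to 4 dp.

q⊗(0,ω) = (-0.2745770, 0.0477057, 0.5638332, 1.3358231)
q' = normalize(q + ½dt·q⊗(0,ω)) = (-0.6135, -0.5140, -0.5613, 0.2105)

q' = (-0.6135, -0.5140, -0.5613, 0.2105)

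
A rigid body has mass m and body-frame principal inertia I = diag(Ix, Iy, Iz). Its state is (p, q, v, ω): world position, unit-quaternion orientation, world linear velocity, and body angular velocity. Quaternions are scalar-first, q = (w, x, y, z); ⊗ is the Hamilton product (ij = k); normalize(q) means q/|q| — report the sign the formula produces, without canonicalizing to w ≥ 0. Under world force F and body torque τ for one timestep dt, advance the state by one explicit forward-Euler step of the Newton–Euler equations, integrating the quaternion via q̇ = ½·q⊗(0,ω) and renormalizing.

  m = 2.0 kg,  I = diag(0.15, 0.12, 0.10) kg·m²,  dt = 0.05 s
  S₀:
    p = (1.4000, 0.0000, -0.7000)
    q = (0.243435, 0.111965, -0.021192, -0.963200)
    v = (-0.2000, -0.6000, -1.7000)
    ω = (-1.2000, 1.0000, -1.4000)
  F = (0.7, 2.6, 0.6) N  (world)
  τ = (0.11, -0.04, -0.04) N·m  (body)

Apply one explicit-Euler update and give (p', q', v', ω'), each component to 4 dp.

p' = (1.3900, -0.0300, -0.7850)
q' = (0.2133, 0.1293, 0.0177, -0.9682)
v' = (-0.1825, -0.5350, -1.6850)
ω' = (-1.1727, 0.9483, -1.4380)

p + v·dt = (1.3900, -0.0300, -0.7850)
v' = v + a·dt = (-0.1825, -0.5350, -1.6850)
(τ − ω×Iω)/I = (0.5467, -1.0333, -0.7600)
ω + α·dt = (-1.1727, 0.9483, -1.4380)
Hamilton product q⊗(0,ω) = (-1.1929300, 0.7007468, 1.5560260, -0.2542744)
updated quaternion q' = (0.2133, 0.1293, 0.0177, -0.9682)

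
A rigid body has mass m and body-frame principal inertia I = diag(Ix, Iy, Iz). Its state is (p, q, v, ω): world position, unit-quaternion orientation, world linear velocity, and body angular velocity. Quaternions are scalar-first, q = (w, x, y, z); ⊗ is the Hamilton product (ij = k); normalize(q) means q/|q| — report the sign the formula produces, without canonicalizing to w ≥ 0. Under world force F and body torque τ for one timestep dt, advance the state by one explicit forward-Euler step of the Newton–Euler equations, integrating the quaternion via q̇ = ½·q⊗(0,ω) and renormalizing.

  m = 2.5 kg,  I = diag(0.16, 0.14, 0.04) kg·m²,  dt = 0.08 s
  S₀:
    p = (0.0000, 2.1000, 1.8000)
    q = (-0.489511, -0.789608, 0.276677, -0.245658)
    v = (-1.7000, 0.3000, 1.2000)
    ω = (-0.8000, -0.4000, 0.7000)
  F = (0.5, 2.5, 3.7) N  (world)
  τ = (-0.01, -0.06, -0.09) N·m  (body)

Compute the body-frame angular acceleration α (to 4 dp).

α = (-0.2375, 0.0514, -2.0900)

gyro term ω×Iω = (0.0280, -0.0672, -0.0064)
angular accel α = (-0.2375, 0.0514, -2.0900)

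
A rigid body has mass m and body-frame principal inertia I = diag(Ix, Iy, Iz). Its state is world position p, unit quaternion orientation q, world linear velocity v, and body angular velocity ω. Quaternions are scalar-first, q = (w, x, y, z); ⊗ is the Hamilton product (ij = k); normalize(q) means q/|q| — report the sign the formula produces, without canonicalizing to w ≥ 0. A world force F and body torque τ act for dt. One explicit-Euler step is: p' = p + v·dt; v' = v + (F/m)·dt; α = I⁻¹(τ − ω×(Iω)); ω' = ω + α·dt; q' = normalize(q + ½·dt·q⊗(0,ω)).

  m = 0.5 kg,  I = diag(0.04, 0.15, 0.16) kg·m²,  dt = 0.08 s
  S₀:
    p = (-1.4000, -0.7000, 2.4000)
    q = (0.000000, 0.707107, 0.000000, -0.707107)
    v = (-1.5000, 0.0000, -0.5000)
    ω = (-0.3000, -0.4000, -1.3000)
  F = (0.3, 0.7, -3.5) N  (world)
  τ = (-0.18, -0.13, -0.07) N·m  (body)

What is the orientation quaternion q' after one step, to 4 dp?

Hamilton product q⊗(0,ω) = (-0.7071070, -0.2828428, 1.1313712, -0.2828428)
q + ½dt·q⊗(0,ω), renormalized = (-0.0282, 0.6947, 0.0452, -0.7173)

q' = (-0.0282, 0.6947, 0.0452, -0.7173)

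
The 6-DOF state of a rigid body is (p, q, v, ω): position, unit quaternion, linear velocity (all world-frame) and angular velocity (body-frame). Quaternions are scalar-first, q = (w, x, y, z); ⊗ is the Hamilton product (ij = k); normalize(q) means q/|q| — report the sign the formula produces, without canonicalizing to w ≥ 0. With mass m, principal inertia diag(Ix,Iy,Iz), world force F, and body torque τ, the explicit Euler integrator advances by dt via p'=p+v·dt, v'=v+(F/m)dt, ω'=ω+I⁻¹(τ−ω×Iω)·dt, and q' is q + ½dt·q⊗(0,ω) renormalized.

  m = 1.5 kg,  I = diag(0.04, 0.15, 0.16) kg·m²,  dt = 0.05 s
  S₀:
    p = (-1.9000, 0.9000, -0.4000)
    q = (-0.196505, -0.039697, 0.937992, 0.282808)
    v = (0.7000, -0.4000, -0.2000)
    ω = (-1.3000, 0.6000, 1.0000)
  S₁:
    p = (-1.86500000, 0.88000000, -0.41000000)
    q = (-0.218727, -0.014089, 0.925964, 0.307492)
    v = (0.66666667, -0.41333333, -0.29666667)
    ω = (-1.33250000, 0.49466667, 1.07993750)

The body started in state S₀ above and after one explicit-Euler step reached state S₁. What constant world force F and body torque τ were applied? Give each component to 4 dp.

Δω = ω₁−ω₀ = (-0.03250000, -0.10533333, 0.07993750)
ω₀×(Iω₀) = (0.0060, 0.1560, -0.0858)
applied torque τ = (-0.0200, -0.1600, 0.1700)
v₁ − v₀ = (-0.03333333, -0.01333333, -0.09666667)
m·(v₁−v₀)/dt = (-1.0000, -0.4000, -2.9000)

F = (-1.0000, -0.4000, -2.9000)
τ = (-0.0200, -0.1600, 0.1700)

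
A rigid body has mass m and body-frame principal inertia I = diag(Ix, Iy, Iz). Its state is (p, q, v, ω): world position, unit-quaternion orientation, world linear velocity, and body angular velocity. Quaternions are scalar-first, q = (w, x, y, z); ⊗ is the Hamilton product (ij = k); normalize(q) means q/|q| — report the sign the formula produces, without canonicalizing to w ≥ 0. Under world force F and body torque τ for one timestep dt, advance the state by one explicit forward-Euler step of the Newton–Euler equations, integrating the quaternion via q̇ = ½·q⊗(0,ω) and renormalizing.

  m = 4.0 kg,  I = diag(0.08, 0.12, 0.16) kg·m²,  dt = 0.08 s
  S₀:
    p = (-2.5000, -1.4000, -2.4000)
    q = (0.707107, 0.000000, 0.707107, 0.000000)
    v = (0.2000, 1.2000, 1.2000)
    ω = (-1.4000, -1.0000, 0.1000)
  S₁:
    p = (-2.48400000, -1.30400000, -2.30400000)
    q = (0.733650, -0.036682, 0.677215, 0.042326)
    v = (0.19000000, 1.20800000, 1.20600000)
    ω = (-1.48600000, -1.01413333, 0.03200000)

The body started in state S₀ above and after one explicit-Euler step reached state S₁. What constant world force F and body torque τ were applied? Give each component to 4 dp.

velocity change Δv = (-0.01000000, 0.00800000, 0.00600000)
applied force F = (-0.5000, 0.4000, 0.3000)
ω₁ − ω₀ = (-0.08600000, -0.01413333, -0.06800000)
τ = I·(Δω/dt) + ω₀×(Iω₀) = (-0.0900, -0.0100, -0.0800)

F = (-0.5000, 0.4000, 0.3000)
τ = (-0.0900, -0.0100, -0.0800)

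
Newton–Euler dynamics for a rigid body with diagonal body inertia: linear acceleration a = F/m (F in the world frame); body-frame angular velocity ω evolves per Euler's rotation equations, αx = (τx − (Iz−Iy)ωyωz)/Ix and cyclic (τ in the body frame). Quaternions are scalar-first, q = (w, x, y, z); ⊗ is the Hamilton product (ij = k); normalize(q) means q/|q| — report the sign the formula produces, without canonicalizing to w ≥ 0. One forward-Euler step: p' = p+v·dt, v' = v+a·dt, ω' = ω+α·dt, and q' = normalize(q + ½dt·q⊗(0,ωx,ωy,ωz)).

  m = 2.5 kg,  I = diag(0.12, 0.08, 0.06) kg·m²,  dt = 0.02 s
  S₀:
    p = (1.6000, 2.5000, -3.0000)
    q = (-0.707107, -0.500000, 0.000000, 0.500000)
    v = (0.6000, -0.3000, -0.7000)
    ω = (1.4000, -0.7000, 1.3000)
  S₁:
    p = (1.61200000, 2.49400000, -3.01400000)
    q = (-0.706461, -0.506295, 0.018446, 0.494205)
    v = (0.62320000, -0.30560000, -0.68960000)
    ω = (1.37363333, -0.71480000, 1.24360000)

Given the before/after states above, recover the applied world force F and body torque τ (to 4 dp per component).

F = (2.9000, -0.7000, 1.3000)
τ = (-0.1400, 0.0500, -0.1300)

v₁ − v₀ = (0.02320000, -0.00560000, 0.01040000)
m·(v₁−v₀)/dt = (2.9000, -0.7000, 1.3000)
rate change Δω = (-0.02636667, -0.01480000, -0.05640000)
I·α + gyro = (-0.1400, 0.0500, -0.1300)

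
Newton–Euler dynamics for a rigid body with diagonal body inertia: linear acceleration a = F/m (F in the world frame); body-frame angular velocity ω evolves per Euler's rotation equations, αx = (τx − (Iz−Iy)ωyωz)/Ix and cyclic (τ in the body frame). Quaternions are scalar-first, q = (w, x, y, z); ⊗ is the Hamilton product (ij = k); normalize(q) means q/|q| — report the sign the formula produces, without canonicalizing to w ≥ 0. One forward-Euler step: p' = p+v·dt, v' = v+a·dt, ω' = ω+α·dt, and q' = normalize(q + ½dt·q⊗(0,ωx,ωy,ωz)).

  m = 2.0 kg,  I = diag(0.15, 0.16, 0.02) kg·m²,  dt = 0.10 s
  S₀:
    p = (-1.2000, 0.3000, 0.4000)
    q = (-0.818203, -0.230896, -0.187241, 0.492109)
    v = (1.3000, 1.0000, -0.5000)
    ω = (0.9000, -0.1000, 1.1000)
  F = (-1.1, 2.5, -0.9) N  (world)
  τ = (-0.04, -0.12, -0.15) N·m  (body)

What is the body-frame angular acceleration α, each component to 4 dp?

ω×(Iω) gyroscopic = (0.0154, 0.1287, -0.0009)
angular accel α = (-0.3693, -1.5544, -7.4550)

α = (-0.3693, -1.5544, -7.4550)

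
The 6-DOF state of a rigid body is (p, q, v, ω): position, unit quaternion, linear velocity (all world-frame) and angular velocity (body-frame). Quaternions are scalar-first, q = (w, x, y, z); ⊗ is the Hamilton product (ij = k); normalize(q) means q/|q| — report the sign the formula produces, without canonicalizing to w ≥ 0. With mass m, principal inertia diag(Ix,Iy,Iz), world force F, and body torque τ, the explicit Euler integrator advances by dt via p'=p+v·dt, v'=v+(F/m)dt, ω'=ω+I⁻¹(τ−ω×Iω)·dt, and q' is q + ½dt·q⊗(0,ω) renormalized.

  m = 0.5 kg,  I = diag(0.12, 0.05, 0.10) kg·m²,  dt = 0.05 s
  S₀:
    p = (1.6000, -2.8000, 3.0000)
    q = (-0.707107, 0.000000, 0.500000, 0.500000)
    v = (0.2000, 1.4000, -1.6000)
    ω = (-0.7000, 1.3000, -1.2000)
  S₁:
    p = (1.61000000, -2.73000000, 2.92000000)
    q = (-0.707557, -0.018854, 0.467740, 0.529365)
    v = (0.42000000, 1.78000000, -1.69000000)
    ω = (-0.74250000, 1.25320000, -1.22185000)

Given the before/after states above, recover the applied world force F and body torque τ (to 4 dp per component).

F = (2.2000, 3.8000, -0.9000)
τ = (-0.1800, -0.0300, 0.0200)

v₁ − v₀ = (0.22000000, 0.38000000, -0.09000000)
m·(v₁−v₀)/dt = (2.2000, 3.8000, -0.9000)
rate change Δω = (-0.04250000, -0.04680000, -0.02185000)
applied torque τ = (-0.1800, -0.0300, 0.0200)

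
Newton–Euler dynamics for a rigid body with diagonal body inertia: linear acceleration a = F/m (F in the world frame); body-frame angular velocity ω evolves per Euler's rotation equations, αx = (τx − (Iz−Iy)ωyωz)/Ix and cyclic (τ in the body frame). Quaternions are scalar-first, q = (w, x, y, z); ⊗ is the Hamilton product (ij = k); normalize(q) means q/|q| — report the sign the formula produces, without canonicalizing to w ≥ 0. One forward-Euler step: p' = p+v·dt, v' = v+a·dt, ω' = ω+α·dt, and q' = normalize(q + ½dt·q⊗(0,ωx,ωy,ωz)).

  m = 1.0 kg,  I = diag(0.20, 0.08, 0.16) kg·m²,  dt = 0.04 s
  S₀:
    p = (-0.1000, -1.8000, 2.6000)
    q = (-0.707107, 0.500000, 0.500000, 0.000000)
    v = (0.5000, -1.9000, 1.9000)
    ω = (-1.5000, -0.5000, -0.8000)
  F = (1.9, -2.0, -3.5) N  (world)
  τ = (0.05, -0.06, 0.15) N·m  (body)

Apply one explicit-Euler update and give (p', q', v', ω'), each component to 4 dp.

linear accel F/m = (1.9000, -2.0000, -3.5000)
p' = p + v·dt = (-0.0800, -1.8760, 2.6760)
v' = v + a·dt = (0.5760, -1.9800, 1.7600)
gyro term ω×Iω = (0.0320, 0.0480, -0.0900)
(τ − ω×Iω)/I = (0.0900, -1.3500, 1.5000)
ω' = ω + α·dt = (-1.4964, -0.5540, -0.7400)
Hamilton product q⊗(0,ω) = (1.0000000, 0.6606605, 0.7535535, 1.0656856)
q' = normalize(q + ½dt·q⊗(0,ω)) = (-0.6867, 0.5129, 0.5147, 0.0213)

p' = (-0.0800, -1.8760, 2.6760)
q' = (-0.6867, 0.5129, 0.5147, 0.0213)
v' = (0.5760, -1.9800, 1.7600)
ω' = (-1.4964, -0.5540, -0.7400)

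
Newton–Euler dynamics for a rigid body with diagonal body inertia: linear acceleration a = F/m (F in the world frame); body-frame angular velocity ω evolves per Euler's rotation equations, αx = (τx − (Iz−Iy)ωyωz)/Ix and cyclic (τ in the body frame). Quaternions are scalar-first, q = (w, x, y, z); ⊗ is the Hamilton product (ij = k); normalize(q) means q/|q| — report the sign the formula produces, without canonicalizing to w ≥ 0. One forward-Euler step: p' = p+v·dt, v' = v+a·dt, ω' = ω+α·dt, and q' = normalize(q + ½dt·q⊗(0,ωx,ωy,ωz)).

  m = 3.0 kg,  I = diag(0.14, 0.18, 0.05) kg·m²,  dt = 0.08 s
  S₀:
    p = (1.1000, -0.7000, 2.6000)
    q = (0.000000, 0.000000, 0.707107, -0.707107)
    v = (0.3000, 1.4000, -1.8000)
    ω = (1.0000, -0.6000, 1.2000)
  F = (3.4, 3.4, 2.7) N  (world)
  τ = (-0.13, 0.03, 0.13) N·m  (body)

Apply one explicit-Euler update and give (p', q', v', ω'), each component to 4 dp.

precession coupling ω×(Iω) = (0.0936, 0.1080, -0.0240)
α = I⁻¹(τ − ω×Iω) = (-1.5971, -0.4333, 3.0800)
new body rate ω' = (0.8722, -0.6347, 1.4464)
q⊗(0,ω) = (1.2727926, 0.4242642, -0.7071070, -0.7071070)
updated quaternion q' = (0.0508, 0.0169, 0.6773, -0.7337)
a = (1.1333, 1.1333, 0.9000)
p + v·dt = (1.1240, -0.5880, 2.4560)
v + (F/m)dt = (0.3907, 1.4907, -1.7280)

p' = (1.1240, -0.5880, 2.4560)
q' = (0.0508, 0.0169, 0.6773, -0.7337)
v' = (0.3907, 1.4907, -1.7280)
ω' = (0.8722, -0.6347, 1.4464)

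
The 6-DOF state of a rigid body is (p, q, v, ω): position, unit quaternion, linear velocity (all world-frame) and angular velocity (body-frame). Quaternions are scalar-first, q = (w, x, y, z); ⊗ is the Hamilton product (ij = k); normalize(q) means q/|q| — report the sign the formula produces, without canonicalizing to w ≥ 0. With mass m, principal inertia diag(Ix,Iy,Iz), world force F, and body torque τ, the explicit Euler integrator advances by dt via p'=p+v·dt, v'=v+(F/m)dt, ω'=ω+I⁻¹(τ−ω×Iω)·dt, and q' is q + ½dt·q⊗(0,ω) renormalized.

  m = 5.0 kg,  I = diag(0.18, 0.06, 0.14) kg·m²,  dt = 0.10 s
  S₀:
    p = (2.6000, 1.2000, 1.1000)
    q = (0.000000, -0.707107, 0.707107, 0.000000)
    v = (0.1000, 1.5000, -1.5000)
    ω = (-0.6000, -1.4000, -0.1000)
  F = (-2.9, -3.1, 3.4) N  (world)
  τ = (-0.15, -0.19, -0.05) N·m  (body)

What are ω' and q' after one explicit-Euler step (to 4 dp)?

angular accel α = (-0.8956, -3.2067, 0.3629)
ω' = ω + α·dt = (-0.6896, -1.7207, -0.0637)
q⊗(0,ω) = (0.5656856, -0.0707107, -0.0707107, 1.4142140)
q + ½dt·q⊗(0,ω), renormalized = (0.0282, -0.7086, 0.7015, 0.0705)

ω' = (-0.6896, -1.7207, -0.0637)
q' = (0.0282, -0.7086, 0.7015, 0.0705)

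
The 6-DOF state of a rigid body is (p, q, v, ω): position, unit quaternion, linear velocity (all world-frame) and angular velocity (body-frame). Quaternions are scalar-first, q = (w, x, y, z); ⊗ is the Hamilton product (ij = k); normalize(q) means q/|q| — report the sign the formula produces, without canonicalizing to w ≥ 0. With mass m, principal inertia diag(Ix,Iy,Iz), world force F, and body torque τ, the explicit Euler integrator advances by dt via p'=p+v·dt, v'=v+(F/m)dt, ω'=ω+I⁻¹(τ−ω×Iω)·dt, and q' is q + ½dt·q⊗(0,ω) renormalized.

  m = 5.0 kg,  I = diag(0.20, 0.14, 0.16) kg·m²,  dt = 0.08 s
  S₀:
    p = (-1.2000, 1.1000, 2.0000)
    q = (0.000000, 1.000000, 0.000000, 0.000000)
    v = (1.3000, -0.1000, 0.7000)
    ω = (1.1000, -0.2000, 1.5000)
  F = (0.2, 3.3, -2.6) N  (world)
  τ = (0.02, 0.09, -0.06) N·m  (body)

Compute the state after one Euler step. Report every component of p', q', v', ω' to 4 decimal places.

p' = (-1.0960, 1.0920, 2.0560)
q' = (-0.0439, 0.9972, -0.0598, -0.0080)
v' = (1.3032, -0.0472, 0.6584)
ω' = (1.1104, -0.1863, 1.4634)

new position p' = (-1.0960, 1.0920, 2.0560)
v' = v + a·dt = (1.3032, -0.0472, 0.6584)
gyro term ω×Iω = (-0.0060, 0.0660, 0.0132)
(τ − ω×Iω)/I = (0.1300, 0.1714, -0.4575)
new body rate ω' = (1.1104, -0.1863, 1.4634)
Hamilton product q⊗(0,ω) = (-1.1000000, 0.0000000, -1.5000000, -0.2000000)
q' = normalize(q + ½dt·q⊗(0,ω)) = (-0.0439, 0.9972, -0.0598, -0.0080)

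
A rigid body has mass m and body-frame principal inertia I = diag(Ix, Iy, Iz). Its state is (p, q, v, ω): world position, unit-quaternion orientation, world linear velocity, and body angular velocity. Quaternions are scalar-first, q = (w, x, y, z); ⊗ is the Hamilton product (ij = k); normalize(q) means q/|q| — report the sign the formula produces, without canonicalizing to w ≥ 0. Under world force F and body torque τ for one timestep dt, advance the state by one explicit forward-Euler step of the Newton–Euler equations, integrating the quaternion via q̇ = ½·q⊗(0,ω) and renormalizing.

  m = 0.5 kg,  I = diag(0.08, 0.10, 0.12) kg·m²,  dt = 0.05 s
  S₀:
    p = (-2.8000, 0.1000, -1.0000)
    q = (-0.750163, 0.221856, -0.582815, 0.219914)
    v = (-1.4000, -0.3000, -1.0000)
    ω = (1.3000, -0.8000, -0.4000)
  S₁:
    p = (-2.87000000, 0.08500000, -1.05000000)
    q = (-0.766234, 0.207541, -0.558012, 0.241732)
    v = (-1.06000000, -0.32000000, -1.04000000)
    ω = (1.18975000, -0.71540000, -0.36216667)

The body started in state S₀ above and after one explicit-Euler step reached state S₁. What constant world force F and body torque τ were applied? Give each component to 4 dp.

F = (3.4000, -0.2000, -0.4000)
τ = (-0.1700, 0.1900, 0.0700)

Δω = ω₁−ω₀ = (-0.11025000, 0.08460000, 0.03783333)
ω₀×(Iω₀) = (0.0064, 0.0208, -0.0208)
τ = I·(Δω/dt) + ω₀×(Iω₀) = (-0.1700, 0.1900, 0.0700)
Δv = v₁−v₀ = (0.34000000, -0.02000000, -0.04000000)
m·(v₁−v₀)/dt = (3.4000, -0.2000, -0.4000)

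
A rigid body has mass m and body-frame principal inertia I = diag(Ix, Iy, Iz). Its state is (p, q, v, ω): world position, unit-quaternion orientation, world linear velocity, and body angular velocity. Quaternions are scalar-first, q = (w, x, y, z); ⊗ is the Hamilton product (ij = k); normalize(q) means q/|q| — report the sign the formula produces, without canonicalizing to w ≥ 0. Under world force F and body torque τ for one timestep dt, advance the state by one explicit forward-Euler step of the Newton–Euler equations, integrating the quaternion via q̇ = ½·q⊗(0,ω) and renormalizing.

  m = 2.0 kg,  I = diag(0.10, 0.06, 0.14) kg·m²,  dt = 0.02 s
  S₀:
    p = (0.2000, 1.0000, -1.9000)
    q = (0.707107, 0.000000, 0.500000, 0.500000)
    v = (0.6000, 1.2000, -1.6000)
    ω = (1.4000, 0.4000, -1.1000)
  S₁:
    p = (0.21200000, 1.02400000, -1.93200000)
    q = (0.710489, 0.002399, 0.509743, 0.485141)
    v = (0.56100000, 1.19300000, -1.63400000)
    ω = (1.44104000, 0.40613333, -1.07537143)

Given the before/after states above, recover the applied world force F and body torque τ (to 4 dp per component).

F = (-3.9000, -0.7000, -3.4000)
τ = (0.1700, 0.0800, 0.1500)

Δω = ω₁−ω₀ = (0.04104000, 0.00613333, 0.02462857)
precession coupling = (-0.0352, 0.0616, -0.0224)
I·α + gyro = (0.1700, 0.0800, 0.1500)
velocity change Δv = (-0.03900000, -0.00700000, -0.03400000)
applied force F = (-3.9000, -0.7000, -3.4000)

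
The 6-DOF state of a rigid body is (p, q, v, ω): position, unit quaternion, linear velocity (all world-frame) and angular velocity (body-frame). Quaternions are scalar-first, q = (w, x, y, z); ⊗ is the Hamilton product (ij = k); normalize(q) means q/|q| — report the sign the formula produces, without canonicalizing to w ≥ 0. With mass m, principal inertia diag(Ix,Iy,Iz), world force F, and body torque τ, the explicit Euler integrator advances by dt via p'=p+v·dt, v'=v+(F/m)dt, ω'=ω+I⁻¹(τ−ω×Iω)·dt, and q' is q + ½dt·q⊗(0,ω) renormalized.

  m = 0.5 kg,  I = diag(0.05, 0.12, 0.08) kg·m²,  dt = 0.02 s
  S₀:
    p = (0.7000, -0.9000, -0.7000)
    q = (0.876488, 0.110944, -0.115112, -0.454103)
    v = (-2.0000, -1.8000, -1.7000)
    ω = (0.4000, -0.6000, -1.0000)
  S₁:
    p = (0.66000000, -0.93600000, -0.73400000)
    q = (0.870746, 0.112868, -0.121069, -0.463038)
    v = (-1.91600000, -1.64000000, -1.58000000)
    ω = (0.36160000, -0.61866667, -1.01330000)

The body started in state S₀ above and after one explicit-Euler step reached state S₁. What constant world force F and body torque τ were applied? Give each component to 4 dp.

F = (2.1000, 4.0000, 3.0000)
τ = (-0.1200, -0.1000, -0.0700)

Δv = v₁−v₀ = (0.08400000, 0.16000000, 0.12000000)
m·(v₁−v₀)/dt = (2.1000, 4.0000, 3.0000)
rate change Δω = (-0.03840000, -0.01866667, -0.01330000)
gyro term ω₀×Iω₀ = (-0.0240, 0.0120, -0.0168)
applied torque τ = (-0.1200, -0.1000, -0.0700)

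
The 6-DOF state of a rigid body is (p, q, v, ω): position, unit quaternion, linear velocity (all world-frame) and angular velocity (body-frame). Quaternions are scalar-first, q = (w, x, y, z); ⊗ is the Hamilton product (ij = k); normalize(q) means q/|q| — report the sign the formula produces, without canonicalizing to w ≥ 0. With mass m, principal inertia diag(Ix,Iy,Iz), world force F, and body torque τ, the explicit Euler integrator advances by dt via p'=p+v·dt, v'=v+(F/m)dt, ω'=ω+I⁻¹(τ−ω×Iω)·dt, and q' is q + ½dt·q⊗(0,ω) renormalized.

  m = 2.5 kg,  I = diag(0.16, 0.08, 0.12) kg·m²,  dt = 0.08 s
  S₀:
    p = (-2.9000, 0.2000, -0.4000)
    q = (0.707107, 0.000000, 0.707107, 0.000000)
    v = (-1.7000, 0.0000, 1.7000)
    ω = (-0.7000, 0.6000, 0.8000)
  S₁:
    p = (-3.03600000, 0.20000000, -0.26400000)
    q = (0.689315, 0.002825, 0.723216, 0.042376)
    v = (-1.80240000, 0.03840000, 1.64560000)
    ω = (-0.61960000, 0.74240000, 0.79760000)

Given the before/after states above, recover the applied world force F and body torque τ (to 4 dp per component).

ω₁ − ω₀ = (0.08040000, 0.14240000, -0.00240000)
I·α + gyro = (0.1800, 0.1200, 0.0300)
Δv = v₁−v₀ = (-0.10240000, 0.03840000, -0.05440000)
applied force F = (-3.2000, 1.2000, -1.7000)

F = (-3.2000, 1.2000, -1.7000)
τ = (0.1800, 0.1200, 0.0300)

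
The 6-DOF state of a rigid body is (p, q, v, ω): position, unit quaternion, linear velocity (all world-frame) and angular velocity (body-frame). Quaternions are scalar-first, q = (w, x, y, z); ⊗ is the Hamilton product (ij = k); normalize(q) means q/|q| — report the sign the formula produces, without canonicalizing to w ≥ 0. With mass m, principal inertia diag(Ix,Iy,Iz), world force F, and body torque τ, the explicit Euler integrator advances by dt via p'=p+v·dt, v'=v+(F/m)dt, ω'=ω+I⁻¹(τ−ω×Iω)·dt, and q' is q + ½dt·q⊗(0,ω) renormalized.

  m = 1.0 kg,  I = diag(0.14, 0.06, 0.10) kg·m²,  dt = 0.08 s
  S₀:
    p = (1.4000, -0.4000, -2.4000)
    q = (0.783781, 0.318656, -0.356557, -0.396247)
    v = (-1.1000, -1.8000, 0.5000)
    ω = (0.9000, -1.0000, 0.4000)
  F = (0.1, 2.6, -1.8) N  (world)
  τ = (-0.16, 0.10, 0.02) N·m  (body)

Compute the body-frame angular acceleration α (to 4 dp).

α = (-1.0286, 1.4267, -0.5200)

precession coupling ω×(Iω) = (-0.0160, 0.0144, 0.0720)
angular accel α = (-1.0286, 1.4267, -0.5200)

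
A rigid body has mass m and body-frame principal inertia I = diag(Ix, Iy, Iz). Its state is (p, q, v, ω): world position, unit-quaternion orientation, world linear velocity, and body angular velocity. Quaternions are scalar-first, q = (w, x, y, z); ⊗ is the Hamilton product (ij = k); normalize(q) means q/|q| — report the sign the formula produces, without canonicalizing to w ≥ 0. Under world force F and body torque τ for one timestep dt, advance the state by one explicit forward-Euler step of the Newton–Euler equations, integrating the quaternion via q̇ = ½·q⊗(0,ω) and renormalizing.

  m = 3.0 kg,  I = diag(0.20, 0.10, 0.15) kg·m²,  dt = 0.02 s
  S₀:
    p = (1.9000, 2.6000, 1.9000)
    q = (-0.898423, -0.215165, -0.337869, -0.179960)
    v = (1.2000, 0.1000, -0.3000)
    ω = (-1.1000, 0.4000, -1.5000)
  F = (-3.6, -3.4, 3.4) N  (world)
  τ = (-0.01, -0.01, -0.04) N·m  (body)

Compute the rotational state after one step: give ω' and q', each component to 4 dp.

ω' = (-1.0980, 0.3815, -1.5112)
q' = (-0.9020, -0.1995, -0.3426, -0.1710)

gyro term ω×Iω = (-0.0300, 0.0825, 0.0440)
angular accel α = (0.1000, -0.9250, -0.5600)
new body rate ω' = (-1.0980, 0.3815, -1.5112)
q⊗(0,ω) = (-0.3714739, 1.5670528, -0.4841607, 0.8899126)
q' = normalize(q + ½dt·q⊗(0,ω)) = (-0.9020, -0.1995, -0.3426, -0.1710)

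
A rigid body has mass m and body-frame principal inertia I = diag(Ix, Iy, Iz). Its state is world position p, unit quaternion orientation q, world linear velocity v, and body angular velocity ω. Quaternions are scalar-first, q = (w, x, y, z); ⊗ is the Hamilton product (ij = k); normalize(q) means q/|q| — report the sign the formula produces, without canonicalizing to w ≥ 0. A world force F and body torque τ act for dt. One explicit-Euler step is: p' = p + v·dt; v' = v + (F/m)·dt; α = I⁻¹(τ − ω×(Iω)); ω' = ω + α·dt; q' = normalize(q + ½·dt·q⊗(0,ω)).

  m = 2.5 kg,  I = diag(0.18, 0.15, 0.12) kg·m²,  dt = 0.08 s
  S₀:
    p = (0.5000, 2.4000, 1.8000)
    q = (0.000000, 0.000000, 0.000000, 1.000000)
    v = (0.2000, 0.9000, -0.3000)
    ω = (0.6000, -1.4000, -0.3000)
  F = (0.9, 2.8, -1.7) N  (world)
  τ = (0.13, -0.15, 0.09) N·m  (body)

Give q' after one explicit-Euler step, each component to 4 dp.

q' = (0.0120, 0.0559, 0.0240, 0.9981)

q⊗(0,ω) = (0.3000000, 1.4000000, 0.6000000, 0.0000000)
updated quaternion q' = (0.0120, 0.0559, 0.0240, 0.9981)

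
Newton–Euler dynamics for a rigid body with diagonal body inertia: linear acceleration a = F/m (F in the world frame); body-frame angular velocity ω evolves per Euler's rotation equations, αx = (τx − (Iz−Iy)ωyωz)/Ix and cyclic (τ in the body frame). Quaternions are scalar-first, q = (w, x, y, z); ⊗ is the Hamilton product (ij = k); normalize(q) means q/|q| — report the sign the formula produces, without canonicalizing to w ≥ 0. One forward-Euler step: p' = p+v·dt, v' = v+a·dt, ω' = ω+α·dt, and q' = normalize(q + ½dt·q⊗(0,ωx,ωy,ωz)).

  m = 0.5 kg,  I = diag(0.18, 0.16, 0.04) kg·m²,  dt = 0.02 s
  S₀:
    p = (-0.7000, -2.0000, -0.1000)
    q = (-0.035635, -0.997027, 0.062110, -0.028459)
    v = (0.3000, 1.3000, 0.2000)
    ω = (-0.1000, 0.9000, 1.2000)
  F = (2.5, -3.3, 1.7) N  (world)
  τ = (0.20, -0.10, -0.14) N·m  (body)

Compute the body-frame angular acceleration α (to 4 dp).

precession coupling ω×(Iω) = (-0.1296, -0.0168, 0.0018)
α = I⁻¹(τ − ω×Iω) = (1.8311, -0.5200, -3.5450)

α = (1.8311, -0.5200, -3.5450)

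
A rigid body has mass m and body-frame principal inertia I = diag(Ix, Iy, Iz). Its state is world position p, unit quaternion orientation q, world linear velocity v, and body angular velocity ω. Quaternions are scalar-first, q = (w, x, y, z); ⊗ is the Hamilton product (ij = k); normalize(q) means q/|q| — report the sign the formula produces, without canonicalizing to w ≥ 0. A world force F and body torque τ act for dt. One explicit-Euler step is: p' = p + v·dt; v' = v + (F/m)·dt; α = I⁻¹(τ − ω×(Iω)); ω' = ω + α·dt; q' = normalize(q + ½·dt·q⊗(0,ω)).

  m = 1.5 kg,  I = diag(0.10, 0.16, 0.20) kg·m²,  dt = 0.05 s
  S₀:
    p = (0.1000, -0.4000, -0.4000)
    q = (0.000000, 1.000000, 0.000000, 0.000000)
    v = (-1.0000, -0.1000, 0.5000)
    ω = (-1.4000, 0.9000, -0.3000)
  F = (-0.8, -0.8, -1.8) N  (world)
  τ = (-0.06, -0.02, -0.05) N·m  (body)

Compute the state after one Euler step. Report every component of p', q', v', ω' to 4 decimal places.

ω×(Iω) gyroscopic = (-0.0108, -0.0420, -0.0756)
angular accel α = (-0.4920, 0.1375, 0.1280)
ω + α·dt = (-1.4246, 0.9069, -0.2936)
q⊗(0,ω) = (1.4000000, 0.0000000, 0.3000000, 0.9000000)
updated quaternion q' = (0.0350, 0.9991, 0.0075, 0.0225)
a = (-0.5333, -0.5333, -1.2000)
p + v·dt = (0.0500, -0.4050, -0.3750)
v + (F/m)dt = (-1.0267, -0.1267, 0.4400)

p' = (0.0500, -0.4050, -0.3750)
q' = (0.0350, 0.9991, 0.0075, 0.0225)
v' = (-1.0267, -0.1267, 0.4400)
ω' = (-1.4246, 0.9069, -0.2936)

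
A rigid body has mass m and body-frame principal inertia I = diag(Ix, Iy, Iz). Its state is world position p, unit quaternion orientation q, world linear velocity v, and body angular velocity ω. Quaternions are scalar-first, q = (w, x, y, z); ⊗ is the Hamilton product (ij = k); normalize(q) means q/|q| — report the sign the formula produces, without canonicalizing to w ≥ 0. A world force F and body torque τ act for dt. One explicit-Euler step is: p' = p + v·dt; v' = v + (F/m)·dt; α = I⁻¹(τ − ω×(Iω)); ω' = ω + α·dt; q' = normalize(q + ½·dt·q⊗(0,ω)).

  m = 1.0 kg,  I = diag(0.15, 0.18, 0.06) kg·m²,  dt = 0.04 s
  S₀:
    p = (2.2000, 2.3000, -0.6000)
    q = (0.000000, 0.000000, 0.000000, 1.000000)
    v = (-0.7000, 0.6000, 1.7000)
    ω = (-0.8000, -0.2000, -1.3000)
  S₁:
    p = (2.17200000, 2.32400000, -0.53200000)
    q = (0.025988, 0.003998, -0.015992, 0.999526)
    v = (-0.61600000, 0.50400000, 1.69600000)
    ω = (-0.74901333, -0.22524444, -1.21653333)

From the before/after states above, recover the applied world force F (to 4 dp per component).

F = (2.1000, -2.4000, -0.1000)

Δv = v₁−v₀ = (0.08400000, -0.09600000, -0.00400000)
m·(v₁−v₀)/dt = (2.1000, -2.4000, -0.1000)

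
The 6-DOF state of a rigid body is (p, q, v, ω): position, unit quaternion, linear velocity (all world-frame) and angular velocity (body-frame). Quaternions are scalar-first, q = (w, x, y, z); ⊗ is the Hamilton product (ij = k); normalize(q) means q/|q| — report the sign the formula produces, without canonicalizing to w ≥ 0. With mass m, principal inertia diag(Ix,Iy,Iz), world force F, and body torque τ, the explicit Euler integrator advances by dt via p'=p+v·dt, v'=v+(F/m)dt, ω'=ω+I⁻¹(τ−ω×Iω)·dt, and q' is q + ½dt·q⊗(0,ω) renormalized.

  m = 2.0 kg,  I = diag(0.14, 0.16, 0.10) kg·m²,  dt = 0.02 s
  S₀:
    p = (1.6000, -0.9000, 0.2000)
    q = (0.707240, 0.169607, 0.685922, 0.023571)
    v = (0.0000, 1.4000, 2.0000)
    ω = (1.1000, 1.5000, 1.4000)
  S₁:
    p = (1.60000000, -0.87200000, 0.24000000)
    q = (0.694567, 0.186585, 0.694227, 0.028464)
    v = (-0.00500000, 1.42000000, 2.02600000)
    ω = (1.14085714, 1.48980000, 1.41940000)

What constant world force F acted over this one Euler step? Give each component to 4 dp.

F = (-0.5000, 2.0000, 2.6000)

v₁ − v₀ = (-0.00500000, 0.02000000, 0.02600000)
applied force F = (-0.5000, 2.0000, 2.6000)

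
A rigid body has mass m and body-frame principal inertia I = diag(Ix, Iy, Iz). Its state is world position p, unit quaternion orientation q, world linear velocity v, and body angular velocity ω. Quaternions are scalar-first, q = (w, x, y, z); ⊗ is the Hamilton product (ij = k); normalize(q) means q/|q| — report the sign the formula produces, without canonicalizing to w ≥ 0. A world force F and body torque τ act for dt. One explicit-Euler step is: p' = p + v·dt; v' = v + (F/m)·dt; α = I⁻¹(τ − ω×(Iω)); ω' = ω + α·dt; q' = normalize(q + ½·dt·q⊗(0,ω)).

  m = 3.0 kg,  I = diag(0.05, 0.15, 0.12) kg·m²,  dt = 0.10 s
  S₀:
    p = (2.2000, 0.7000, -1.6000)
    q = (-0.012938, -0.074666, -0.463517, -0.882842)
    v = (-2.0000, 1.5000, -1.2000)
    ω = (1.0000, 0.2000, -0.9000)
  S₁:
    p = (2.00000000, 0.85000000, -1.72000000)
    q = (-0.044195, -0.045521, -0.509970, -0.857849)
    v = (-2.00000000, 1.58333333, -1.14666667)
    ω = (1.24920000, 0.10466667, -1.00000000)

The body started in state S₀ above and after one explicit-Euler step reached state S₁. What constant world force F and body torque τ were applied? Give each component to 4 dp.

v₁ − v₀ = (0.00000000, 0.08333333, 0.05333333)
F = m·Δv/dt = (0.0000, 2.5000, 1.6000)
ω₁ − ω₀ = (0.24920000, -0.09533333, -0.10000000)
precession coupling = (0.0054, 0.0630, 0.0200)
I·α + gyro = (0.1300, -0.0800, -0.1000)

F = (0.0000, 2.5000, 1.6000)
τ = (0.1300, -0.0800, -0.1000)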